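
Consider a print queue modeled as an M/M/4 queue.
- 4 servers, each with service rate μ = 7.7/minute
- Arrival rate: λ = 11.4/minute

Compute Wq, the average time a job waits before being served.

Traffic intensity: ρ = λ/(cμ) = 11.4/(4×7.7) = 0.3701
Since ρ = 0.3701 < 1, system is stable.
Offered load a = λ/μ = cρ = 11.4/7.7 = 1.4805
P₀ = [ Σₙ₌₀^3 aⁿ/n! + a^4/(4!(1-ρ)) ]⁻¹
Σ = a^0/0! + a^1/1! + a^2/2! + a^3/3! = 1.0000 + 1.4805 + 1.0960 + 0.5409 = 4.1174
a^4/(4!(1-ρ)) = 4.8046/(24 × 0.6299) = 0.3178
P₀ = 1/(4.1174 + 0.3178) = 0.2255
Lq = P₀·a^4·ρ / (4!(1-ρ)²) = 0.22547 × 4.8046 × 0.37013 / (24 × 0.39674) = 0.04211
Wq = Lq/λ = 0.04211/11.4 = 0.003694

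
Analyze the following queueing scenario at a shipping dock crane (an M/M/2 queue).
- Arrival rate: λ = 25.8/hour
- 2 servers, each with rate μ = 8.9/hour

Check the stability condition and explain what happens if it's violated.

Stability requires ρ = λ/(cμ) < 1
ρ = 25.8/(2 × 8.9) = 25.8/17.80 = 1.4494
Since 1.4494 ≥ 1, the system is UNSTABLE.
Need c > λ/μ = 25.8/8.9 = 2.90.
Minimum servers needed: c = 3.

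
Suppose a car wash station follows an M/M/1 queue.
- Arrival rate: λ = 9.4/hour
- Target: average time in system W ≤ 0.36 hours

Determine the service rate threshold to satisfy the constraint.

For M/M/1: W = 1/(μ-λ)
Need W ≤ 0.36, so 1/(μ-λ) ≤ 0.36
μ - λ ≥ 1/0.36 = 2.7778
μ ≥ 9.4 + 2.7778 = 12.1778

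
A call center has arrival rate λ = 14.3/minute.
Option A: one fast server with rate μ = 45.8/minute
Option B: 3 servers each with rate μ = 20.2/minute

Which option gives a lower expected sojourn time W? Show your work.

Option A: single server μ = 45.8 (M/M/1)
  ρ_A = 14.3/45.8 = 0.3122
  W_A = 1/(μ-λ) = 1/(45.8-14.3) = 1/31.50 = 0.03175

Option B: 3 servers μ = 20.2 (M/M/3)
  ρ_B = λ/(cμ) = 14.3/(3×20.2) = 0.2360
  Offered load a = λ/μ = cρ = 14.3/20.2 = 0.7079
  P₀ = [ Σₙ₌₀^2 aⁿ/n! + a^3/(3!(1-ρ)) ]⁻¹
  Σ = a^0/0! + a^1/1! + a^2/2! = 1.0000 + 0.7079 + 0.2506 = 1.9585
  a^3/(3!(1-ρ)) = 0.35478/(6 × 0.76403) = 0.07739
  P₀ = 1/(1.9585 + 0.07739) = 0.4912
  Lq = P₀·a^3·ρ / (3!(1-ρ)²) = 0.4912 × 0.3548 × 0.2360 / (6 × 0.5837) = 0.01174
  Wq_B = Lq/λ = 0.0117407/14.3 = 0.00082103
  W_B = Wq_B + 1/μ = 0.00082103 + 0.049505 = 0.05033

Since W_A = 0.03175 < W_B = 0.05033, Option A (single fast server) has the shorter time in system.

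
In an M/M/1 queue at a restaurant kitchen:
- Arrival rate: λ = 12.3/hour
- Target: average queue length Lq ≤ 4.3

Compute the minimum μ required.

For M/M/1: Lq = λ²/(μ(μ-λ))
Need Lq ≤ 4.3, i.e. μ(μ-λ) ≥ λ²/4.3
μ² - 12.3μ - 151.29/4.3 ≥ 0  →  μ² - 12.3μ - 35.18372 ≥ 0
Quadratic formula (positive root): μ = [λ + √(λ² + 4×35.18372)]/2
Discriminant: 151.29 + 4×35.18372 = 292.0249, √292.0249 = 17.0887
μ ≥ (12.3 + 17.0887)/2 = 14.6944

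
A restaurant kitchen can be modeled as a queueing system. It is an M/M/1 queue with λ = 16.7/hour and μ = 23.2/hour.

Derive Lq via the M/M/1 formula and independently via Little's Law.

Method 1 (direct): Lq = λ²/(μ(μ-λ)) = 278.89/(23.2 × 6.50) = 1.8494

Method 2 (Little's Law):
W = 1/(μ-λ) = 1/6.50 = 0.153846
Wq = W - 1/μ = 0.153846 - 0.0431034 = 0.11074
Lq = λWq = 16.7 × 0.11074 = 1.8494 ✔ (matches Method 1)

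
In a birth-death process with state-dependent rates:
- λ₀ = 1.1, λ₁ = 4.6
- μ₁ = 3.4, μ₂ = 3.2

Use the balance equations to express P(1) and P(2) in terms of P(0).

Balance equations:
State 0: λ₀P₀ = μ₁P₁ → P₁ = (λ₀/μ₁)P₀ = (1.1/3.4)P₀ = 0.3235P₀
State 1: P₂ = (λ₀λ₁)/(μ₁μ₂)P₀ = (1.1×4.6)/(3.4×3.2)P₀ = 0.4651P₀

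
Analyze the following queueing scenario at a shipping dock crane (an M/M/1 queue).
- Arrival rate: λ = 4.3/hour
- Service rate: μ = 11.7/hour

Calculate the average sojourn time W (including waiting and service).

First, compute utilization: ρ = λ/μ = 4.3/11.7 = 0.3675
For M/M/1: W = 1/(μ-λ)
W = 1/(11.7-4.3) = 1/7.40
W = 0.1351 hours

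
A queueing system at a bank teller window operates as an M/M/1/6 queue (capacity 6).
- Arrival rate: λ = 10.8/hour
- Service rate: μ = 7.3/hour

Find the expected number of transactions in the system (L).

ρ = λ/μ = 10.8/7.3 = 1.47945
P₀ = (1-ρ)/(1-ρ^(K+1)) = (1-1.47945)/(1-1.47945^7) = -0.47945/-14.5132 = 0.03304
P_K = P₀×ρ^K = 0.033035 × 1.47945^6 = 0.033035 × 10.4858 = 0.3464
L = ρ[1 - (K+1)ρ^K + Kρ^(K+1)] / [(1-ρ)(1-ρ^(K+1))]
L = 1.47945 × (1 - 7×10.4858 + 6×15.5132) / ((1 - 1.47945) × (1 - 15.5132)) = 4.3966 transactions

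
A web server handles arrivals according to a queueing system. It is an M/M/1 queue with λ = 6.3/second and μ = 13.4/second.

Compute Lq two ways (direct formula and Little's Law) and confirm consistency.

Method 1 (direct): Lq = λ²/(μ(μ-λ)) = 39.69/(13.4 × 7.10) = 0.4172

Method 2 (Little's Law):
W = 1/(μ-λ) = 1/7.10 = 0.14085
Wq = W - 1/μ = 0.14085 - 0.074627 = 0.06622
Lq = λWq = 6.3 × 0.06622 = 0.4172 ✔ (matches Method 1)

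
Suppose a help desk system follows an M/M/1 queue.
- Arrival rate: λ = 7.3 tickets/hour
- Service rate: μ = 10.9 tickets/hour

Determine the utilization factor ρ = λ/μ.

Server utilization: ρ = λ/μ
ρ = 7.3/10.9 = 0.6697
The server is busy 66.97% of the time.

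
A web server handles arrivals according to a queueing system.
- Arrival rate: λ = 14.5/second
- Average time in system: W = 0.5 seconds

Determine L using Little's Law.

Little's Law: L = λW
L = 14.5 × 0.5 = 7.2500 requests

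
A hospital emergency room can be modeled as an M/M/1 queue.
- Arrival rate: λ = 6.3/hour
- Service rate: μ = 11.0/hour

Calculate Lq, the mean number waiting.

ρ = λ/μ = 6.3/11.0 = 0.5727
For M/M/1: Lq = λ²/(μ(μ-λ))
Lq = 39.69/(11.0 × 4.70)
Lq = 0.7677 patients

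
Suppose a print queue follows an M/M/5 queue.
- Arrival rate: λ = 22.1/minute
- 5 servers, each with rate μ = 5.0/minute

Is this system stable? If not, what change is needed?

Stability requires ρ = λ/(cμ) < 1
ρ = 22.1/(5 × 5.0) = 22.1/25.00 = 0.8840
Since 0.8840 < 1, the system is STABLE.
The servers are busy 88.40% of the time.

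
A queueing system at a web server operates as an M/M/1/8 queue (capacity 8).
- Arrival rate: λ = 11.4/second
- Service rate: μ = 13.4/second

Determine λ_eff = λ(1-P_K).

ρ = λ/μ = 11.4/13.4 = 0.850746
P₀ = (1-ρ)/(1-ρ^(K+1)) = (1-0.850746)/(1-0.850746^9) = 0.14925/0.76655 = 0.1947
P_K = P₀×ρ^K = 0.1947 × 0.850746^8 = 0.1947 × 0.2744 = 0.05343
λ_eff = λ(1-P_K) = 11.4 × (1 - 0.05343) = 11.4 × 0.94657 = 10.7909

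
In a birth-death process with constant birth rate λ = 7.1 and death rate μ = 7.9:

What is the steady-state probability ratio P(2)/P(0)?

For constant rates: P(n)/P(0) = (λ/μ)^n
P(2)/P(0) = (7.1/7.9)^2 = 0.8987^2 = 0.8077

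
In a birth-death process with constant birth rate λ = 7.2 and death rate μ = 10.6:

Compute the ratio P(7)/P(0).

For constant rates: P(n)/P(0) = (λ/μ)^n
P(7)/P(0) = (7.2/10.6)^7 = 0.67925^7 = 0.06671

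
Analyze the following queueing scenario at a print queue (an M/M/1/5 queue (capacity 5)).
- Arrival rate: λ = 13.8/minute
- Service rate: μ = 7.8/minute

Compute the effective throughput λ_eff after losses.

ρ = λ/μ = 13.8/7.8 = 1.7692
P₀ = (1-ρ)/(1-ρ^(K+1)) = (1-1.7692)/(1-1.7692^6) = -0.7692/-29.6663 = 0.02593
P_K = P₀×ρ^K = 0.025928 × 1.7692^5 = 0.025928 × 17.3334 = 0.4494
λ_eff = λ(1-P_K) = 13.8 × (1 - 0.449437) = 13.8 × 0.550563 = 7.5978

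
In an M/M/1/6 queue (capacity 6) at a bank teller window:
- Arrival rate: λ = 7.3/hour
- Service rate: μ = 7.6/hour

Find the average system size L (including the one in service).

ρ = λ/μ = 7.3/7.6 = 0.96053
P₀ = (1-ρ)/(1-ρ^(K+1)) = (1-0.96053)/(1-0.96053^7) = 0.03947/0.2456 = 0.1607
P_K = P₀×ρ^K = 0.1607 × 0.96053^6 = 0.1607 × 0.7854 = 0.1262
L = ρ[1 - (K+1)ρ^K + Kρ^(K+1)] / [(1-ρ)(1-ρ^(K+1))]
L = 0.96053 × (1 - 7×0.785354 + 6×0.754356) / ((1 - 0.96053) × (1 - 0.754356)) = 2.8391 transactions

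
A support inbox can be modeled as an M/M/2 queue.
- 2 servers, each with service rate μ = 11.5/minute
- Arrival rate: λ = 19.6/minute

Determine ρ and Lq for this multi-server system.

Traffic intensity: ρ = λ/(cμ) = 19.6/(2×11.5) = 0.8522
Since ρ = 0.8522 < 1, system is stable.
Offered load a = λ/μ = cρ = 19.6/11.5 = 1.7043
P₀ = [ Σₙ₌₀^1 aⁿ/n! + a^2/(2!(1-ρ)) ]⁻¹
Σ = a^0/0! + a^1/1! = 1.0000 + 1.7043 = 2.7043
a^2/(2!(1-ρ)) = 2.90480/(2 × 0.147826) = 9.8251
P₀ = 1/(2.7043 + 9.8251) = 0.07981
Lq = P₀·a^2·ρ / (2!(1-ρ)²) = 0.07981221 × 2.904802 × 0.8521739 / (2 × 0.02185255) = 4.5205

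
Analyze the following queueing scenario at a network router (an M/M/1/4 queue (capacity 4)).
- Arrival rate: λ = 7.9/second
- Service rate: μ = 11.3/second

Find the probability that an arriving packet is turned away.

ρ = λ/μ = 7.9/11.3 = 0.69912
P₀ = (1-ρ)/(1-ρ^(K+1)) = (1-0.69912)/(1-0.69912^5) = 0.3009/0.8330 = 0.3612
P_K = P₀×ρ^K = 0.3612 × 0.69912^4 = 0.3612 × 0.2389 = 0.08629
Blocking probability = 8.63%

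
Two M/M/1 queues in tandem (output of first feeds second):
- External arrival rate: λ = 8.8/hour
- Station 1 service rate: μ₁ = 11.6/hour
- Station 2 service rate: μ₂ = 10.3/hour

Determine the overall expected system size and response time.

By Jackson's theorem, each station behaves as independent M/M/1.
Station 1: ρ₁ = 8.8/11.6 = 0.7586, L₁ = ρ₁/(1-ρ₁) = λ/(μ₁-λ) = 8.8/2.80 = 3.14286
Station 2: ρ₂ = 8.8/10.3 = 0.8544, L₂ = ρ₂/(1-ρ₂) = λ/(μ₂-λ) = 8.8/1.50 = 5.86667
Total: L = L₁ + L₂ = 3.14286 + 5.86667 = 9.0095
W = L/λ = 9.0095/8.8 = 1.0238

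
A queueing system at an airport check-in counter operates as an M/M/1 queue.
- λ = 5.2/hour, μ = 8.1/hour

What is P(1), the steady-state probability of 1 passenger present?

ρ = λ/μ = 5.2/8.1 = 0.6420
P(n) = (1-ρ)ρⁿ
P(1) = (1-0.6420) × 0.6420^1
P(1) = 0.3580 × 0.6420
P(1) = 0.2298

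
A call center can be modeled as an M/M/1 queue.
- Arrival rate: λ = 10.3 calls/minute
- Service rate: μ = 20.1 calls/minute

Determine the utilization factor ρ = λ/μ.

Server utilization: ρ = λ/μ
ρ = 10.3/20.1 = 0.5124
The server is busy 51.24% of the time.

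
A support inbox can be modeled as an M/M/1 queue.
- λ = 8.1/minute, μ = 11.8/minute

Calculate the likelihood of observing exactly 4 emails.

ρ = λ/μ = 8.1/11.8 = 0.68644
P(n) = (1-ρ)ρⁿ
P(4) = (1-0.68644) × 0.68644^4
P(4) = 0.3136 × 0.2220
P(4) = 0.06962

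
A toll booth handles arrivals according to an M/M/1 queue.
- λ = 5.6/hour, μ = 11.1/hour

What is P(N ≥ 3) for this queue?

ρ = λ/μ = 5.6/11.1 = 0.5045
P(N ≥ n) = ρⁿ
P(N ≥ 3) = 0.5045^3
P(N ≥ 3) = 0.1284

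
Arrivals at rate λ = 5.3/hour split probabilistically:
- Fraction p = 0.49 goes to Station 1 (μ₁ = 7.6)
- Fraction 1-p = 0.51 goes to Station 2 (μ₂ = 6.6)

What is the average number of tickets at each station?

Effective rates: λ₁ = 5.3×0.49 = 2.597, λ₂ = 5.3×0.51 = 2.703
Station 1: ρ₁ = 2.597/7.6 = 0.3417, L₁ = ρ₁/(1-ρ₁) = 0.3417/(1-0.3417) = 0.5191
Station 2: ρ₂ = 2.703/6.6 = 0.40955, L₂ = ρ₂/(1-ρ₂) = 0.40955/(1-0.40955) = 0.6936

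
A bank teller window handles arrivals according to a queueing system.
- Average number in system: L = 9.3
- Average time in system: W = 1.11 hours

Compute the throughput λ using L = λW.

Little's Law: L = λW, so λ = L/W
λ = 9.3/1.11 = 8.3784 transactions/hour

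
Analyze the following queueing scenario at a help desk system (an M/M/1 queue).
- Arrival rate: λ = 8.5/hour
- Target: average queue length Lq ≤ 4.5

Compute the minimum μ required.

For M/M/1: Lq = λ²/(μ(μ-λ))
Need Lq ≤ 4.5, i.e. μ(μ-λ) ≥ λ²/4.5
μ² - 8.5μ - 72.25/4.5 ≥ 0  →  μ² - 8.5μ - 16.05556 ≥ 0
Quadratic formula (positive root): μ = [λ + √(λ² + 4×16.05556)]/2
Discriminant: 72.25 + 4×16.05556 = 136.4722, √136.4722 = 11.68213
μ ≥ (8.5 + 11.68213)/2 = 10.0911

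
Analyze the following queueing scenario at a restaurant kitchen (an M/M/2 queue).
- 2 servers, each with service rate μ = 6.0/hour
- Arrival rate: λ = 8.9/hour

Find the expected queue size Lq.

Traffic intensity: ρ = λ/(cμ) = 8.9/(2×6.0) = 0.7417
Since ρ = 0.7417 < 1, system is stable.
Offered load a = λ/μ = cρ = 8.9/6.0 = 1.4833
P₀ = [ Σₙ₌₀^1 aⁿ/n! + a^2/(2!(1-ρ)) ]⁻¹
Σ = a^0/0! + a^1/1! = 1.0000 + 1.4833 = 2.4833
a^2/(2!(1-ρ)) = 2.20028/(2 × 0.258333) = 4.2586
P₀ = 1/(2.4833 + 4.2586) = 0.1483
Lq = P₀·a^2·ρ / (2!(1-ρ)²) = 0.148325 × 2.20028 × 0.741667 / (2 × 0.0667361) = 1.8135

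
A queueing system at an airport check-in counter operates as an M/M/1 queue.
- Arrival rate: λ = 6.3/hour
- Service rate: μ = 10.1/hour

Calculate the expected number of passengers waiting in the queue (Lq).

ρ = λ/μ = 6.3/10.1 = 0.6238
For M/M/1: Lq = λ²/(μ(μ-λ))
Lq = 39.69/(10.1 × 3.80)
Lq = 1.0341 passengers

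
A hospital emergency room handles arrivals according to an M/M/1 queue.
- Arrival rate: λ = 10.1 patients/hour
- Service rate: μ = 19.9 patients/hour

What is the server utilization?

Server utilization: ρ = λ/μ
ρ = 10.1/19.9 = 0.5075
The server is busy 50.75% of the time.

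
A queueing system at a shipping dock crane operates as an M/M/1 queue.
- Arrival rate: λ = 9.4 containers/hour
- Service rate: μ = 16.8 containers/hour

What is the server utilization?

Server utilization: ρ = λ/μ
ρ = 9.4/16.8 = 0.5595
The server is busy 55.95% of the time.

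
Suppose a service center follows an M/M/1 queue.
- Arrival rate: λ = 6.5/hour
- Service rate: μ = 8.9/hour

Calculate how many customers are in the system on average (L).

ρ = λ/μ = 6.5/8.9 = 0.7303
For M/M/1: L = λ/(μ-λ)
L = 6.5/(8.9-6.5) = 6.5/2.40
L = 2.7083 customers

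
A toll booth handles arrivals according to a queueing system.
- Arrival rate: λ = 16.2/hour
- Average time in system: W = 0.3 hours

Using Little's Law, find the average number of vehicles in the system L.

Little's Law: L = λW
L = 16.2 × 0.3 = 4.8600 vehicles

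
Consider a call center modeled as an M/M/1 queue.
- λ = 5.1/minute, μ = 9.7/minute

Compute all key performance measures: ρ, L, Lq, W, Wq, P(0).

Step 1: ρ = λ/μ = 5.1/9.7 = 0.5258
Step 2: L = λ/(μ-λ) = 5.1/4.60 = 1.1087
Step 3: Lq = λ²/(μ(μ-λ)) = 26.01/(9.7×4.60) = 0.5829
Step 4: W = 1/(μ-λ) = 1/4.60 = 0.2174
Step 5: Wq = λ/(μ(μ-λ)) = 5.1/(9.7×4.60) = 0.1143
Step 6: P(0) = 1-ρ = 0.4742
Verify: L = λW = 5.1×0.2174 = 1.1087 ✔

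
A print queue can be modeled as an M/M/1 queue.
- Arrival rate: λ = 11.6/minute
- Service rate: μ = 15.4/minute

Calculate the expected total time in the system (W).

First, compute utilization: ρ = λ/μ = 11.6/15.4 = 0.7532
For M/M/1: W = 1/(μ-λ)
W = 1/(15.4-11.6) = 1/3.80
W = 0.2632 minutes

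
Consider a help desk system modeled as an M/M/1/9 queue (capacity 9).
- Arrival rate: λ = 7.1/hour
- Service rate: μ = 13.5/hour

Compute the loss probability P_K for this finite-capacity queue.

ρ = λ/μ = 7.1/13.5 = 0.52593
P₀ = (1-ρ)/(1-ρ^(K+1)) = (1-0.52593)/(1-0.52593^10) = 0.47407/0.99838 = 0.4748
P_K = P₀×ρ^K = 0.4748 × 0.52593^9 = 0.4748 × 0.003079 = 0.001462
Blocking probability = 0.15%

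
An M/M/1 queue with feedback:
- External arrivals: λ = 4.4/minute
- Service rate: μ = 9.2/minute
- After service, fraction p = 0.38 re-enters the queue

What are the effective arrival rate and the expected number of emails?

Effective arrival rate: λ_eff = λ/(1-p) = 4.4/(1-0.38) = 4.4/0.62 = 7.09677
ρ = λ_eff/μ = 7.09677/9.2 = 0.771388
L = ρ/(1-ρ) = 0.771388/(1-0.771388) = 3.3742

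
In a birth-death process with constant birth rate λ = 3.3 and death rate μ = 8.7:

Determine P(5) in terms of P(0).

For constant rates: P(n)/P(0) = (λ/μ)^n
P(5)/P(0) = (3.3/8.7)^5 = 0.37931^5 = 0.007852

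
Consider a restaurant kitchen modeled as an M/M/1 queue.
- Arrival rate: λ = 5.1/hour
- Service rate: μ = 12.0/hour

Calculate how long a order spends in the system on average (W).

First, compute utilization: ρ = λ/μ = 5.1/12.0 = 0.4250
For M/M/1: W = 1/(μ-λ)
W = 1/(12.0-5.1) = 1/6.90
W = 0.1449 hours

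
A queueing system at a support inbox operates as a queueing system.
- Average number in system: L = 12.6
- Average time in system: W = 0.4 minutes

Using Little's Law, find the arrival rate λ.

Little's Law: L = λW, so λ = L/W
λ = 12.6/0.4 = 31.5000 emails/minute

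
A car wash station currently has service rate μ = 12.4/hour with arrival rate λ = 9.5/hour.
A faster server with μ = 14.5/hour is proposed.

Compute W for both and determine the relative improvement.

System 1: ρ₁ = 9.5/12.4 = 0.7661, W₁ = 1/(12.4-9.5) = 0.3448
System 2: ρ₂ = 9.5/14.5 = 0.6552, W₂ = 1/(14.5-9.5) = 0.2000
Improvement: (W₁-W₂)/W₁ = (0.3448-0.2000)/0.3448 = 42.00%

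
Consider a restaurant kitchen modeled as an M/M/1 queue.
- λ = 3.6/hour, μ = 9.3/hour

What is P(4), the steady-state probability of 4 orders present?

ρ = λ/μ = 3.6/9.3 = 0.3871
P(n) = (1-ρ)ρⁿ
P(4) = (1-0.3871) × 0.3871^4
P(4) = 0.6129 × 0.02245
P(4) = 0.01376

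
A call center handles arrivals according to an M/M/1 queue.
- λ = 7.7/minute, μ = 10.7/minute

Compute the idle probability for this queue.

ρ = λ/μ = 7.7/10.7 = 0.7196
P(0) = 1 - ρ = 1 - 0.7196 = 0.2804
The server is idle 28.04% of the time.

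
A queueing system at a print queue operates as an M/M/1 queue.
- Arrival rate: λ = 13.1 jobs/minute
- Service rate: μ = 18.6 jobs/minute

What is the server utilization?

Server utilization: ρ = λ/μ
ρ = 13.1/18.6 = 0.7043
The server is busy 70.43% of the time.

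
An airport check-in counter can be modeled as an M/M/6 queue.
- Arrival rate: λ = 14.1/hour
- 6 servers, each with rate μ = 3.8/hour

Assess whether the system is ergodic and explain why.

Stability requires ρ = λ/(cμ) < 1
ρ = 14.1/(6 × 3.8) = 14.1/22.80 = 0.6184
Since 0.6184 < 1, the system is STABLE.
The servers are busy 61.84% of the time.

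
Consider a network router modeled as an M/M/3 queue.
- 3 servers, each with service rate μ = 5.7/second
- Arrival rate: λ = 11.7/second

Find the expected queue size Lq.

Traffic intensity: ρ = λ/(cμ) = 11.7/(3×5.7) = 0.6842
Since ρ = 0.6842 < 1, system is stable.
Offered load a = λ/μ = cρ = 11.7/5.7 = 2.0526
P₀ = [ Σₙ₌₀^2 aⁿ/n! + a^3/(3!(1-ρ)) ]⁻¹
Σ = a^0/0! + a^1/1! + a^2/2! = 1.00000 + 2.05263 + 2.10665 = 5.1593
a^3/(3!(1-ρ)) = 8.6483/(6 × 0.31579) = 4.5644
P₀ = 1/(5.1593 + 4.5644) = 0.1028
Lq = P₀·a^3·ρ / (3!(1-ρ)²) = 0.102842 × 8.64835 × 0.684211 / (6 × 0.0997230) = 1.0171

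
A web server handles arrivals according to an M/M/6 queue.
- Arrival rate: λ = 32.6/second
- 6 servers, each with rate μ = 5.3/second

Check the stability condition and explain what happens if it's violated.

Stability requires ρ = λ/(cμ) < 1
ρ = 32.6/(6 × 5.3) = 32.6/31.80 = 1.0252
Since 1.0252 ≥ 1, the system is UNSTABLE.
Need c > λ/μ = 32.6/5.3 = 6.15.
Minimum servers needed: c = 7.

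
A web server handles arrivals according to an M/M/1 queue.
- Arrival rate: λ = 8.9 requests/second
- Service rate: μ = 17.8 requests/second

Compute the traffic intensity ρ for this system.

Server utilization: ρ = λ/μ
ρ = 8.9/17.8 = 0.5000
The server is busy 50.00% of the time.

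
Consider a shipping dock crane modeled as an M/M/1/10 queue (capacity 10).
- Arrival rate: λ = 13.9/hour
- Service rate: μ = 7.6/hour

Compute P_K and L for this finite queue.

ρ = λ/μ = 13.9/7.6 = 1.8289
P₀ = (1-ρ)/(1-ρ^(K+1)) = (1-1.8289)/(1-1.8289^11) = -0.8289/-764.7545 = 0.001084
P_K = P₀×ρ^K = 0.0010839 × 1.8289^10 = 0.0010839 × 418.6968 = 0.4538
Blocking probability P_10 = 0.4538 (45.38%)
L = ρ[1 - (K+1)ρ^K + Kρ^(K+1)] / [(1-ρ)(1-ρ^(K+1))]
L = 1.8289 × (1 - 11×418.6968 + 10×765.7545) / ((1 - 1.8289) × (1 - 765.7545)) = 8.8080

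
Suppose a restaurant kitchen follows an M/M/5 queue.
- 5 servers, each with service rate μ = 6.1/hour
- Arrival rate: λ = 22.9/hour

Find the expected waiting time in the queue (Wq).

Traffic intensity: ρ = λ/(cμ) = 22.9/(5×6.1) = 0.7508
Since ρ = 0.7508 < 1, system is stable.
Offered load a = λ/μ = cρ = 22.9/6.1 = 3.7541
P₀ = [ Σₙ₌₀^4 aⁿ/n! + a^5/(5!(1-ρ)) ]⁻¹
Σ = a^0/0! + a^1/1! + a^2/2! + a^3/3! + a^4/4! = 1.00000 + 3.75410 + 7.04663 + 8.81791 + 8.27583 = 28.8945
a^5/(5!(1-ρ)) = 745.6383/(120 × 0.24918) = 24.9364
P₀ = 1/(28.8945 + 24.9364) = 0.01858
Lq = P₀·a^5·ρ / (5!(1-ρ)²) = 0.018577 × 745.6383 × 0.75082 / (120 × 0.062091) = 1.3958
Wq = Lq/λ = 1.3958/22.9 = 0.06095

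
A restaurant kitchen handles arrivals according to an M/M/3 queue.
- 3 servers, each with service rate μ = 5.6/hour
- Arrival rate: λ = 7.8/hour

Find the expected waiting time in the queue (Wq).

Traffic intensity: ρ = λ/(cμ) = 7.8/(3×5.6) = 0.4643
Since ρ = 0.4643 < 1, system is stable.
Offered load a = λ/μ = cρ = 7.8/5.6 = 1.3929
P₀ = [ Σₙ₌₀^2 aⁿ/n! + a^3/(3!(1-ρ)) ]⁻¹
Σ = a^0/0! + a^1/1! + a^2/2! = 1.0000 + 1.3929 + 0.9700 = 3.3629
a^3/(3!(1-ρ)) = 2.7022/(6 × 0.5357) = 0.8407
P₀ = 1/(3.3629 + 0.8407) = 0.2379
Lq = P₀·a^3·ρ / (3!(1-ρ)²) = 0.2379 × 2.7022 × 0.4643 / (6 × 0.2870) = 0.1733
Wq = Lq/λ = 0.1733/7.8 = 0.02222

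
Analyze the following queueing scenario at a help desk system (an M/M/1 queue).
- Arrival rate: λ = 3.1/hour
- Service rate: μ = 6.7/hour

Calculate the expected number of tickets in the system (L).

ρ = λ/μ = 3.1/6.7 = 0.4627
For M/M/1: L = λ/(μ-λ)
L = 3.1/(6.7-3.1) = 3.1/3.60
L = 0.8611 tickets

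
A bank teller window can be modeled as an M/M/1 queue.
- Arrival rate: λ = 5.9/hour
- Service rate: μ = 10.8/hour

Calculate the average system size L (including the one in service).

ρ = λ/μ = 5.9/10.8 = 0.5463
For M/M/1: L = λ/(μ-λ)
L = 5.9/(10.8-5.9) = 5.9/4.90
L = 1.2041 transactions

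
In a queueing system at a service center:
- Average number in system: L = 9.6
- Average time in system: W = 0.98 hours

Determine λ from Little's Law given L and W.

Little's Law: L = λW, so λ = L/W
λ = 9.6/0.98 = 9.7959 customers/hour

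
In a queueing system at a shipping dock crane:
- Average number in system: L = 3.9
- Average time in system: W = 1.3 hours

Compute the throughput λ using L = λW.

Little's Law: L = λW, so λ = L/W
λ = 3.9/1.3 = 3.0000 containers/hour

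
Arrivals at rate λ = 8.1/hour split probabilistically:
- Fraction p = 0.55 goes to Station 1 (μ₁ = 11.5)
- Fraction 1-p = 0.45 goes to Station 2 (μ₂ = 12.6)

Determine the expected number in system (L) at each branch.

Effective rates: λ₁ = 8.1×0.55 = 4.455, λ₂ = 8.1×0.45 = 3.645
Station 1: ρ₁ = 4.455/11.5 = 0.3874, L₁ = ρ₁/(1-ρ₁) = 0.3874/(1-0.3874) = 0.6324
Station 2: ρ₂ = 3.645/12.6 = 0.28929, L₂ = ρ₂/(1-ρ₂) = 0.28929/(1-0.28929) = 0.4070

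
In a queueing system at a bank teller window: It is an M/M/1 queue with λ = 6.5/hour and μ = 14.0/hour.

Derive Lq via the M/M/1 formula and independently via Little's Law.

Method 1 (direct): Lq = λ²/(μ(μ-λ)) = 42.25/(14.0 × 7.50) = 0.4024

Method 2 (Little's Law):
W = 1/(μ-λ) = 1/7.50 = 0.1333333
Wq = W - 1/μ = 0.1333333 - 0.07142857 = 0.061905
Lq = λWq = 6.5 × 0.061905 = 0.4024 ✔ (matches Method 1)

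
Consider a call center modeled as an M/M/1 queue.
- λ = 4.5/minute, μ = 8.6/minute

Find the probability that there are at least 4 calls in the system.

ρ = λ/μ = 4.5/8.6 = 0.523256
P(N ≥ n) = ρⁿ
P(N ≥ 4) = 0.523256^4
P(N ≥ 4) = 0.07496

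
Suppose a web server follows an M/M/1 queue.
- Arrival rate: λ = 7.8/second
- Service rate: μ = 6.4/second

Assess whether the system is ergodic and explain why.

Stability requires ρ = λ/(cμ) < 1
ρ = 7.8/(1 × 6.4) = 7.8/6.40 = 1.2188
Since 1.2188 ≥ 1, the system is UNSTABLE.
Queue grows without bound. Need μ > λ = 7.8.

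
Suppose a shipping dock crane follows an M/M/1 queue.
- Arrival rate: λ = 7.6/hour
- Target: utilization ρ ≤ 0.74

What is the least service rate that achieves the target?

ρ = λ/μ, so μ = λ/ρ
μ ≥ 7.6/0.74 = 10.2703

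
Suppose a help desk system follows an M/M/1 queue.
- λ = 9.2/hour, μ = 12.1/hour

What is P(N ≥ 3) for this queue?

ρ = λ/μ = 9.2/12.1 = 0.7603
P(N ≥ n) = ρⁿ
P(N ≥ 3) = 0.7603^3
P(N ≥ 3) = 0.4395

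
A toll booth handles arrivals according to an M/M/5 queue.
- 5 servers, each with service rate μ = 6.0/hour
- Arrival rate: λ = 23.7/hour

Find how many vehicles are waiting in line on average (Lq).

Traffic intensity: ρ = λ/(cμ) = 23.7/(5×6.0) = 0.7900
Since ρ = 0.7900 < 1, system is stable.
Offered load a = λ/μ = cρ = 23.7/6.0 = 3.9500
P₀ = [ Σₙ₌₀^4 aⁿ/n! + a^5/(5!(1-ρ)) ]⁻¹
Σ = a^0/0! + a^1/1! + a^2/2! + a^3/3! + a^4/4! = 1.0000 + 3.9500 + 7.8012 + 10.2716 + 10.1433 = 33.1661
a^5/(5!(1-ρ)) = 961.5801/(120 × 0.2100) = 38.1579
P₀ = 1/(33.1661 + 38.1579) = 0.01402
Lq = P₀·a^5·ρ / (5!(1-ρ)²) = 0.0140205 × 961.5801 × 0.790000 / (120 × 0.0441000) = 2.0126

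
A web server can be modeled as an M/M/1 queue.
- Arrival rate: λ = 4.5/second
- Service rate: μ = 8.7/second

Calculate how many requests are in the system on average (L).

ρ = λ/μ = 4.5/8.7 = 0.5172
For M/M/1: L = λ/(μ-λ)
L = 4.5/(8.7-4.5) = 4.5/4.20
L = 1.0714 requests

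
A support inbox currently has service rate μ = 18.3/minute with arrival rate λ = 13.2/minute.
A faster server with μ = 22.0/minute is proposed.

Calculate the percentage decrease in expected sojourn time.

System 1: ρ₁ = 13.2/18.3 = 0.7213, W₁ = 1/(18.3-13.2) = 0.196078
System 2: ρ₂ = 13.2/22.0 = 0.6000, W₂ = 1/(22.0-13.2) = 0.113636
Improvement: (W₁-W₂)/W₁ = (0.196078-0.113636)/0.196078 = 42.05%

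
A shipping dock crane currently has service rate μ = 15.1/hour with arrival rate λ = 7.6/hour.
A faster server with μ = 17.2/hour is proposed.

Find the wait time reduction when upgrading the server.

System 1: ρ₁ = 7.6/15.1 = 0.5033, W₁ = 1/(15.1-7.6) = 0.13333
System 2: ρ₂ = 7.6/17.2 = 0.4419, W₂ = 1/(17.2-7.6) = 0.10417
Improvement: (W₁-W₂)/W₁ = (0.13333-0.10417)/0.13333 = 21.87%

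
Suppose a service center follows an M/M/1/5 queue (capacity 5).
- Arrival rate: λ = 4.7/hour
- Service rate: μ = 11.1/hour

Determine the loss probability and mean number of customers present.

ρ = λ/μ = 4.7/11.1 = 0.42342
P₀ = (1-ρ)/(1-ρ^(K+1)) = (1-0.42342)/(1-0.42342^6) = 0.57658/0.99424 = 0.5799
P_K = P₀×ρ^K = 0.57992 × 0.42342^5 = 0.57992 × 0.013610 = 0.007893
Blocking probability P_5 = 0.007893 (0.79%)
L = ρ[1 - (K+1)ρ^K + Kρ^(K+1)] / [(1-ρ)(1-ρ^(K+1))]
L = 0.42342 × (1 - 6×0.01361 + 5×0.005763) / ((1 - 0.42342) × (1 - 0.005763)) = 0.6996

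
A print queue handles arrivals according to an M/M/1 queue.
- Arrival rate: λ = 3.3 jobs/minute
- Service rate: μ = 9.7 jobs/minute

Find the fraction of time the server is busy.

Server utilization: ρ = λ/μ
ρ = 3.3/9.7 = 0.3402
The server is busy 34.02% of the time.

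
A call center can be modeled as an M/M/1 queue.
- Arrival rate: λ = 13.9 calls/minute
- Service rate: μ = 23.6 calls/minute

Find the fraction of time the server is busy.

Server utilization: ρ = λ/μ
ρ = 13.9/23.6 = 0.5890
The server is busy 58.90% of the time.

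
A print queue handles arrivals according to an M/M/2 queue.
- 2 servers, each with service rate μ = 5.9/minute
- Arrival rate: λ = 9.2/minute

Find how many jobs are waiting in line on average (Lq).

Traffic intensity: ρ = λ/(cμ) = 9.2/(2×5.9) = 0.7797
Since ρ = 0.7797 < 1, system is stable.
Offered load a = λ/μ = cρ = 9.2/5.9 = 1.5593
P₀ = [ Σₙ₌₀^1 aⁿ/n! + a^2/(2!(1-ρ)) ]⁻¹
Σ = a^0/0! + a^1/1! = 1.0000 + 1.5593 = 2.5593
a^2/(2!(1-ρ)) = 2.4315/(2 × 0.22034) = 5.5176
P₀ = 1/(2.5593 + 5.5176) = 0.1238
Lq = P₀·a^2·ρ / (2!(1-ρ)²) = 0.123810 × 2.43149 × 0.779661 / (2 × 0.0485493) = 2.4172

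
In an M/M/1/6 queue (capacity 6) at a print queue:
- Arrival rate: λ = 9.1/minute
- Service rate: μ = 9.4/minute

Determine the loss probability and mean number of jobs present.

ρ = λ/μ = 9.1/9.4 = 0.9681
P₀ = (1-ρ)/(1-ρ^(K+1)) = (1-0.9681)/(1-0.9681^7) = 0.03190/0.2030 = 0.1571
P_K = P₀×ρ^K = 0.1571 × 0.9681^6 = 0.1571 × 0.8232 = 0.1293
Blocking probability P_6 = 0.1293 (12.93%)
L = ρ[1 - (K+1)ρ^K + Kρ^(K+1)] / [(1-ρ)(1-ρ^(K+1))]
L = 0.9681 × (1 - 7×0.8232303 + 6×0.7969692) / ((1 - 0.9681) × (1 - 0.7969692)) = 2.8704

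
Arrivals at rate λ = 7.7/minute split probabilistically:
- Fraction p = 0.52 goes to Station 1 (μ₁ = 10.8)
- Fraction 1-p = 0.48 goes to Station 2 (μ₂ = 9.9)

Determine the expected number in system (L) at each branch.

Effective rates: λ₁ = 7.7×0.52 = 4.004, λ₂ = 7.7×0.48 = 3.696
Station 1: ρ₁ = 4.004/10.8 = 0.37074, L₁ = ρ₁/(1-ρ₁) = 0.37074/(1-0.37074) = 0.5892
Station 2: ρ₂ = 3.696/9.9 = 0.3733, L₂ = ρ₂/(1-ρ₂) = 0.3733/(1-0.3733) = 0.5957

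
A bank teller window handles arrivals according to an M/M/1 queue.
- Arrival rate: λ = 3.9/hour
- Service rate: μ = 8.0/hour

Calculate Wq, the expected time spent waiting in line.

First, compute utilization: ρ = λ/μ = 3.9/8.0 = 0.4875
For M/M/1: Wq = λ/(μ(μ-λ))
Wq = 3.9/(8.0 × (8.0-3.9))
Wq = 3.9/(8.0 × 4.10)
Wq = 0.1189 hours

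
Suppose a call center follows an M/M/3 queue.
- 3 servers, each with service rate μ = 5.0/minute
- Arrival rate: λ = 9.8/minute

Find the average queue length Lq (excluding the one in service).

Traffic intensity: ρ = λ/(cμ) = 9.8/(3×5.0) = 0.6533
Since ρ = 0.6533 < 1, system is stable.
Offered load a = λ/μ = cρ = 9.8/5.0 = 1.9600
P₀ = [ Σₙ₌₀^2 aⁿ/n! + a^3/(3!(1-ρ)) ]⁻¹
Σ = a^0/0! + a^1/1! + a^2/2! = 1.0000 + 1.9600 + 1.9208 = 4.8808
a^3/(3!(1-ρ)) = 7.52954/(6 × 0.346667) = 3.6200
P₀ = 1/(4.8808 + 3.6200) = 0.1176
Lq = P₀·a^3·ρ / (3!(1-ρ)²) = 0.11764 × 7.5295 × 0.65333 / (6 × 0.12018) = 0.8025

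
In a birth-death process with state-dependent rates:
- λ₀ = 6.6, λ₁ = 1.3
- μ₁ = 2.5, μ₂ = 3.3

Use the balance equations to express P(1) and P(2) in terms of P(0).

Balance equations:
State 0: λ₀P₀ = μ₁P₁ → P₁ = (λ₀/μ₁)P₀ = (6.6/2.5)P₀ = 2.6400P₀
State 1: P₂ = (λ₀λ₁)/(μ₁μ₂)P₀ = (6.6×1.3)/(2.5×3.3)P₀ = 1.0400P₀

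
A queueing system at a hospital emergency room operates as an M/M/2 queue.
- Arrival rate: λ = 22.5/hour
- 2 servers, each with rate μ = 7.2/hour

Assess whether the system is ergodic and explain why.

Stability requires ρ = λ/(cμ) < 1
ρ = 22.5/(2 × 7.2) = 22.5/14.40 = 1.5625
Since 1.5625 ≥ 1, the system is UNSTABLE.
Need c > λ/μ = 22.5/7.2 = 3.12.
Minimum servers needed: c = 4.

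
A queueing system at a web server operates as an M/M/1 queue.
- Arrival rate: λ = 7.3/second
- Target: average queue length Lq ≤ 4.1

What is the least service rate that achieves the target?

For M/M/1: Lq = λ²/(μ(μ-λ))
Need Lq ≤ 4.1, i.e. μ(μ-λ) ≥ λ²/4.1
μ² - 7.3μ - 53.29/4.1 ≥ 0  →  μ² - 7.3μ - 12.99756 ≥ 0
Quadratic formula (positive root): μ = [λ + √(λ² + 4×12.99756)]/2
Discriminant: 53.29 + 4×12.99756 = 105.2802, √105.2802 = 10.2606
μ ≥ (7.3 + 10.2606)/2 = 8.7803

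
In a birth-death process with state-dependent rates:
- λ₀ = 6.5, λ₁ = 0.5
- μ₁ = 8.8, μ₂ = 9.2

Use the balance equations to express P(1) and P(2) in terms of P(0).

Balance equations:
State 0: λ₀P₀ = μ₁P₁ → P₁ = (λ₀/μ₁)P₀ = (6.5/8.8)P₀ = 0.7386P₀
State 1: P₂ = (λ₀λ₁)/(μ₁μ₂)P₀ = (6.5×0.5)/(8.8×9.2)P₀ = 0.04014P₀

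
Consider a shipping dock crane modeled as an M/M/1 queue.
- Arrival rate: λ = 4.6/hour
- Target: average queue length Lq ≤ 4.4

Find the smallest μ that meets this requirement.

For M/M/1: Lq = λ²/(μ(μ-λ))
Need Lq ≤ 4.4, i.e. μ(μ-λ) ≥ λ²/4.4
μ² - 4.6μ - 21.16/4.4 ≥ 0  →  μ² - 4.6μ - 4.8091 ≥ 0
Quadratic formula (positive root): μ = [λ + √(λ² + 4×4.8091)]/2
Discriminant: 21.16 + 4×4.8091 = 40.3964, √40.3964 = 6.3558
μ ≥ (4.6 + 6.3558)/2 = 5.4779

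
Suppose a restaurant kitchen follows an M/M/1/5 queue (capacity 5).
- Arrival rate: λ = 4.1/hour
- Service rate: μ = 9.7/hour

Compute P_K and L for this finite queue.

ρ = λ/μ = 4.1/9.7 = 0.42268
P₀ = (1-ρ)/(1-ρ^(K+1)) = (1-0.42268)/(1-0.42268^6) = 0.5773/0.9943 = 0.5806
P_K = P₀×ρ^K = 0.580631 × 0.42268^5 = 0.580631 × 0.0134914 = 0.007834
Blocking probability P_5 = 0.007834 (0.78%)
L = ρ[1 - (K+1)ρ^K + Kρ^(K+1)] / [(1-ρ)(1-ρ^(K+1))]
L = 0.42268 × (1 - 6×0.01349 + 5×0.005703) / ((1 - 0.42268) × (1 - 0.005703)) = 0.6977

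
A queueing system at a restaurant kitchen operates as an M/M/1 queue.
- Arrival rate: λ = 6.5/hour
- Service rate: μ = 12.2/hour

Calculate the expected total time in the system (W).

First, compute utilization: ρ = λ/μ = 6.5/12.2 = 0.5328
For M/M/1: W = 1/(μ-λ)
W = 1/(12.2-6.5) = 1/5.70
W = 0.1754 hours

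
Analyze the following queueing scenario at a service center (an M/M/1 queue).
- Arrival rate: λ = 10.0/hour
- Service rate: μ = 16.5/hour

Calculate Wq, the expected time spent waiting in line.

First, compute utilization: ρ = λ/μ = 10.0/16.5 = 0.6061
For M/M/1: Wq = λ/(μ(μ-λ))
Wq = 10.0/(16.5 × (16.5-10.0))
Wq = 10.0/(16.5 × 6.50)
Wq = 0.09324 hours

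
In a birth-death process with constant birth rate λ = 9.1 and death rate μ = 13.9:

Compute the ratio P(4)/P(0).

For constant rates: P(n)/P(0) = (λ/μ)^n
P(4)/P(0) = (9.1/13.9)^4 = 0.6547^4 = 0.1837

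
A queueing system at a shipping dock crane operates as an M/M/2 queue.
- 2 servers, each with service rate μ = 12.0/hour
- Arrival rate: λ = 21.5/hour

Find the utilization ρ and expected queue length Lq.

Traffic intensity: ρ = λ/(cμ) = 21.5/(2×12.0) = 0.8958
Since ρ = 0.8958 < 1, system is stable.
Offered load a = λ/μ = cρ = 21.5/12.0 = 1.7917
P₀ = [ Σₙ₌₀^1 aⁿ/n! + a^2/(2!(1-ρ)) ]⁻¹
Σ = a^0/0! + a^1/1! = 1.0000 + 1.7917 = 2.7917
a^2/(2!(1-ρ)) = 3.21007/(2 × 0.104167) = 15.4083
P₀ = 1/(2.7917 + 15.4083) = 0.05495
Lq = P₀·a^2·ρ / (2!(1-ρ)²) = 0.0549451 × 3.21007 × 0.895833 / (2 × 0.0108507) = 7.2809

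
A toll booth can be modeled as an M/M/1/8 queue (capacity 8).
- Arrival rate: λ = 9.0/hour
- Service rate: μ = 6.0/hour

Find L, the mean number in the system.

ρ = λ/μ = 9.0/6.0 = 1.5000
P₀ = (1-ρ)/(1-ρ^(K+1)) = (1-1.5000)/(1-1.5000^9) = -0.5000/-37.4434 = 0.01335
P_K = P₀×ρ^K = 0.013354 × 1.5000^8 = 0.013354 × 25.6289 = 0.3422
L = ρ[1 - (K+1)ρ^K + Kρ^(K+1)] / [(1-ρ)(1-ρ^(K+1))]
L = 1.5000 × (1 - 9×25.6289 + 8×38.4434) / ((1 - 1.5000) × (1 - 38.4434)) = 6.2404 vehicles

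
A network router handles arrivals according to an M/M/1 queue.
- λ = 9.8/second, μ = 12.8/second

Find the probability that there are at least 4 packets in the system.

ρ = λ/μ = 9.8/12.8 = 0.7656
P(N ≥ n) = ρⁿ
P(N ≥ 4) = 0.7656^4
P(N ≥ 4) = 0.3436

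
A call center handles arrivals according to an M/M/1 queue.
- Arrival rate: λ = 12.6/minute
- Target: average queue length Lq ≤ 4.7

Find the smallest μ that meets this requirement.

For M/M/1: Lq = λ²/(μ(μ-λ))
Need Lq ≤ 4.7, i.e. μ(μ-λ) ≥ λ²/4.7
μ² - 12.6μ - 158.76/4.7 ≥ 0  →  μ² - 12.6μ - 33.77872 ≥ 0
Quadratic formula (positive root): μ = [λ + √(λ² + 4×33.77872)]/2
Discriminant: 158.76 + 4×33.77872 = 293.8749, √293.8749 = 17.1428
μ ≥ (12.6 + 17.1428)/2 = 14.8714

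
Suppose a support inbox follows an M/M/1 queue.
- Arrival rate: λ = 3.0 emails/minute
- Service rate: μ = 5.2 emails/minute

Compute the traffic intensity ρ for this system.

Server utilization: ρ = λ/μ
ρ = 3.0/5.2 = 0.5769
The server is busy 57.69% of the time.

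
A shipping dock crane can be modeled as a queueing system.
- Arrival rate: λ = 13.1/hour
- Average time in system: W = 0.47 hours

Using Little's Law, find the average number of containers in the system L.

Little's Law: L = λW
L = 13.1 × 0.47 = 6.1570 containers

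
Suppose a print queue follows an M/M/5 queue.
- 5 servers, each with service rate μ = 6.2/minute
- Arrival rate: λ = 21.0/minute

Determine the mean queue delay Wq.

Traffic intensity: ρ = λ/(cμ) = 21.0/(5×6.2) = 0.6774
Since ρ = 0.6774 < 1, system is stable.
Offered load a = λ/μ = cρ = 21.0/6.2 = 3.3871
P₀ = [ Σₙ₌₀^4 aⁿ/n! + a^5/(5!(1-ρ)) ]⁻¹
Σ = a^0/0! + a^1/1! + a^2/2! + a^3/3! + a^4/4! = 1.0000 + 3.3871 + 5.7362 + 6.4764 + 5.4840 = 22.0837
a^5/(5!(1-ρ)) = 445.7979/(120 × 0.322581) = 11.5164
P₀ = 1/(22.0837 + 11.5164) = 0.02976
Lq = P₀·a^5·ρ / (5!(1-ρ)²) = 0.029762 × 445.7979 × 0.67742 / (120 × 0.10406) = 0.7198
Wq = Lq/λ = 0.71977/21.0 = 0.03427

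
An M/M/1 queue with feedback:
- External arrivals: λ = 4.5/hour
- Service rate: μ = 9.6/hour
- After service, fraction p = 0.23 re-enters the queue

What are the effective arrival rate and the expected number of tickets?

Effective arrival rate: λ_eff = λ/(1-p) = 4.5/(1-0.23) = 4.5/0.77 = 5.8442
ρ = λ_eff/μ = 5.8442/9.6 = 0.60877
L = ρ/(1-ρ) = 0.60877/(1-0.60877) = 1.5560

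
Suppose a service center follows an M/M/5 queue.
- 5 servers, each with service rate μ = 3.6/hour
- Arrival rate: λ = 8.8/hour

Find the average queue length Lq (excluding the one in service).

Traffic intensity: ρ = λ/(cμ) = 8.8/(5×3.6) = 0.4889
Since ρ = 0.4889 < 1, system is stable.
Offered load a = λ/μ = cρ = 8.8/3.6 = 2.4444
P₀ = [ Σₙ₌₀^4 aⁿ/n! + a^5/(5!(1-ρ)) ]⁻¹
Σ = a^0/0! + a^1/1! + a^2/2! + a^3/3! + a^4/4! = 1.0000 + 2.4444 + 2.9877 + 2.4344 + 1.4877 = 10.3542
a^5/(5!(1-ρ)) = 87.2772/(120 × 0.5111) = 1.4230
P₀ = 1/(10.3542 + 1.4230) = 0.08491
Lq = P₀·a^5·ρ / (5!(1-ρ)²) = 0.08491 × 87.2772 × 0.4889 / (120 × 0.2612) = 0.1156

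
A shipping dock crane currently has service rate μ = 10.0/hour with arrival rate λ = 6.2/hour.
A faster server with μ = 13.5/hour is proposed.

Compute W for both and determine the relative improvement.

System 1: ρ₁ = 6.2/10.0 = 0.6200, W₁ = 1/(10.0-6.2) = 0.2632
System 2: ρ₂ = 6.2/13.5 = 0.4593, W₂ = 1/(13.5-6.2) = 0.1370
Improvement: (W₁-W₂)/W₁ = (0.2632-0.1370)/0.2632 = 47.95%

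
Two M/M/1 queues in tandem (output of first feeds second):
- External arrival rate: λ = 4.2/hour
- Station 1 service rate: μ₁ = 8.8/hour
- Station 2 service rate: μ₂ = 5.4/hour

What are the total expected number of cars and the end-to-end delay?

By Jackson's theorem, each station behaves as independent M/M/1.
Station 1: ρ₁ = 4.2/8.8 = 0.4773, L₁ = ρ₁/(1-ρ₁) = λ/(μ₁-λ) = 4.2/4.60 = 0.9130
Station 2: ρ₂ = 4.2/5.4 = 0.7778, L₂ = ρ₂/(1-ρ₂) = λ/(μ₂-λ) = 4.2/1.20 = 3.5000
Total: L = L₁ + L₂ = 0.9130 + 3.5000 = 4.4130
W = L/λ = 4.4130/4.2 = 1.0507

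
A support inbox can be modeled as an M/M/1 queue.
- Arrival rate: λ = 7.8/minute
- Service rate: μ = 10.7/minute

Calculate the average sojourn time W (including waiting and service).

First, compute utilization: ρ = λ/μ = 7.8/10.7 = 0.7290
For M/M/1: W = 1/(μ-λ)
W = 1/(10.7-7.8) = 1/2.90
W = 0.3448 minutes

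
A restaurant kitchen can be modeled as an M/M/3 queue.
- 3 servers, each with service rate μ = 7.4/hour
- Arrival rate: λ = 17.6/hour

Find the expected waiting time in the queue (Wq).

Traffic intensity: ρ = λ/(cμ) = 17.6/(3×7.4) = 0.7928
Since ρ = 0.7928 < 1, system is stable.
Offered load a = λ/μ = cρ = 17.6/7.4 = 2.3784
P₀ = [ Σₙ₌₀^2 aⁿ/n! + a^3/(3!(1-ρ)) ]⁻¹
Σ = a^0/0! + a^1/1! + a^2/2! = 1.0000 + 2.3784 + 2.8283 = 6.2067
a^3/(3!(1-ρ)) = 13.4537/(6 × 0.207207) = 10.8215
P₀ = 1/(6.2067 + 10.8215) = 0.05873
Lq = P₀·a^3·ρ / (3!(1-ρ)²) = 0.058726 × 13.4537 × 0.79279 / (6 × 0.042935) = 2.4315
Wq = Lq/λ = 2.4315/17.6 = 0.1382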